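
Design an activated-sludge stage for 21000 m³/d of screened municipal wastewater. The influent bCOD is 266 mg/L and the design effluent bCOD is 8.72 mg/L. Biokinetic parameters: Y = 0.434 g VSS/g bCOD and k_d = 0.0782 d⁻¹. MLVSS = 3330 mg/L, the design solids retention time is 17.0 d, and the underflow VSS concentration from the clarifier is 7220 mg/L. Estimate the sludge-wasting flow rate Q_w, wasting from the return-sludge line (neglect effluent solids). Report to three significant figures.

Q_w ≈ 139 m³/d

Steady-state biomass mass balance: V·X·(1 + k_d·θ_c) = Y·Q·(S₀ − S)·θ_c, so V = 0.434 × 21000 × (266 − 8.72) × 17.0 / [3330 × (1 + 0.0782 × 17.0)] = 3.99×10^7 / 7757 = 5139 m³.
θ_c = V·X/(Q_w·X_r) when wasting from the recycle, so Q_w = V·X/(θ_c·X_r) = 5139 × 3330 / (17.0 × 7220) = 139.4 m³/d.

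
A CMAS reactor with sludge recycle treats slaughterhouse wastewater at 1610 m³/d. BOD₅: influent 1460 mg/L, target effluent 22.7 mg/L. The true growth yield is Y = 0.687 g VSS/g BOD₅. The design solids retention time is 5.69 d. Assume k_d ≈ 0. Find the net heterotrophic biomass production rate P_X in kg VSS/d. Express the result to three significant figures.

P_X ≈ 1590 kg VSS/d

Since k_d ≈ 0, Y_obs = Y = 0.687 g VSS/g BOD₅.
Substrate removed = Q·(S₀ − S) = 1610 m³/d × (1460 − 22.7) g/m³ = 2.31×10^6 g/d = 2314 kg/d.
Net biomass production P_X = Y_obs × Q·(S₀ − S) = 0.6870 × 2314 = 1590 kg VSS/d.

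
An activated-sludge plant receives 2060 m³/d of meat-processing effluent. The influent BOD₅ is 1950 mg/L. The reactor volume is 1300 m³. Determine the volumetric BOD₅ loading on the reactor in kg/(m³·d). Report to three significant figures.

L_v ≈ 3.09 kg BOD₅/(m³·d)

L_v = Q S₀ / V = 2060 × 1950 × 10⁻³ / 1300 = 3.090 kg/(m³·d).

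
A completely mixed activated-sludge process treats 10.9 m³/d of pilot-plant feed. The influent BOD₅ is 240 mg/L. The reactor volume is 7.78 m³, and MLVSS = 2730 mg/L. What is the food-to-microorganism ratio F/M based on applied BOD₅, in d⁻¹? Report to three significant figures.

Food-to-microorganism ratio F/M = Q S₀ / (V X) = 10.9 × 240 / (7.780 × 2730) = 0.1232 d⁻¹.

F/M ≈ 0.123 d⁻¹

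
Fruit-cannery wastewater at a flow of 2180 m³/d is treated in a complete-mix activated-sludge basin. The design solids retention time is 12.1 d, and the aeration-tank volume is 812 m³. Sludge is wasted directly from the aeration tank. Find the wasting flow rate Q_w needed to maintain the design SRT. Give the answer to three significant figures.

Q_w ≈ 67.1 m³/d

With mixed-liquor wasting, θ_c = V/Q_w, so Q_w = V/θ_c = 812.0/12.1 = 67.11 m³/d.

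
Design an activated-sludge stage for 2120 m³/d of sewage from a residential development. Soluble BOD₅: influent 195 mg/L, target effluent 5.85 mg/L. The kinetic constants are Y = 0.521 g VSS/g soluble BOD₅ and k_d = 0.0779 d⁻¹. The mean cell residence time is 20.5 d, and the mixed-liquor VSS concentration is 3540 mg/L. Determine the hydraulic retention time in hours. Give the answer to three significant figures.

Rearranging the biomass balance for a CMAS with decay, V = Y·Q·ΔS·θ_c / [X·(1+k_d θ_c)] = 0.521 × 2120 × (195 − 5.85) × 20.5 / [3540 × (1 + 0.0779 × 20.5)] = 4.28×10^6 / 9193 = 465.9 m³.
HRT = V/Q = 465.9 m³ / 2120 m³·d⁻¹ = 0.2198 d × 24 = 5.274 h.

τ ≈ 5.27 h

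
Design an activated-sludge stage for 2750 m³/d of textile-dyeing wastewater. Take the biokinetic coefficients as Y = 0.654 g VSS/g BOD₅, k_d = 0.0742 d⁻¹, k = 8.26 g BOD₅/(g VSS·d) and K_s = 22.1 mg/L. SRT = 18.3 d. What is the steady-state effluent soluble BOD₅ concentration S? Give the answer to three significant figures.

S ≈ 0.540 mg/L

Effluent substrate depends only on kinetics and SRT: S = K_s(1 + k_d θ_c) / [θ_c(Yk − k_d) − 1] = 22.1 × (1 + 0.0742 × 18.3) / [18.3 × (0.654 × 8.26 − 0.0742) − 1] = 52.11 / 96.50 = 0.5400 mg/L.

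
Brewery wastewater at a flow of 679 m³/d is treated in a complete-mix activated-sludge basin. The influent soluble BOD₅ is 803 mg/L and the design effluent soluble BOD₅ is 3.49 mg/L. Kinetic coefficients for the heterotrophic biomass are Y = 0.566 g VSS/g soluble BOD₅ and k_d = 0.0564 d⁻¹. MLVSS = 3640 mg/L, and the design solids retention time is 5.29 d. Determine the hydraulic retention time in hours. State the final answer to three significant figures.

Steady-state biomass mass balance: V·X·(1 + k_d·θ_c) = Y·Q·(S₀ − S)·θ_c, so V = 0.566 × 679 × (803 − 3.49) × 5.29 / [3640 × (1 + 0.0564 × 5.29)] = 1.63×10^6 / 4726 = 343.9 m³.
HRT = V/Q = 343.9 m³ / 679 m³·d⁻¹ = 0.5065 d × 24 = 12.16 h.

τ ≈ 12.2 h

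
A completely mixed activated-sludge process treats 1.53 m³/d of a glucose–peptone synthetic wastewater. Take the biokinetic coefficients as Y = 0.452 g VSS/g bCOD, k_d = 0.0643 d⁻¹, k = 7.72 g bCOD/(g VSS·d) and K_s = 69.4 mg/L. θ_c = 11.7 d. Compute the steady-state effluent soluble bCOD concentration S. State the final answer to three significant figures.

S ≈ 3.11 mg/L

From the Monod/SRT balance for a CMAS, S = K_s·(1+k_d θ_c)/[θ_c·(Y k − k_d) − 1] = 69.4 × (1 + 0.0643 × 11.7) / [11.7 × (0.452 × 7.72 − 0.0643) − 1] = 121.6 / 39.07 = 3.112 mg/L.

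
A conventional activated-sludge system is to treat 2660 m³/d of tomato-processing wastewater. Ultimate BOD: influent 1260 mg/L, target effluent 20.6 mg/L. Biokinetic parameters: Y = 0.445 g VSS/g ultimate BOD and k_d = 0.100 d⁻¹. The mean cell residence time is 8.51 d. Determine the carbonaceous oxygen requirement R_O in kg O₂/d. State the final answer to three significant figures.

R_O ≈ 2170 kg O₂/d

Correct the yield for decay: Y_obs = Y/(1 + k_d θ_c) = 0.445 / (1 + 0.100 × 8.51) = 0.445 / 1.851 = 0.2404.
Substrate removed = Q·(S₀ − S) = 2660 m³/d × (1260 − 20.6) g/m³ = 3.3×10^6 g/d = 3297 kg/d.
Biomass synthesised: P_X = Y_obs × 3297 = 792.6 kg VSS/d.
Carbonaceous O₂ demand = substrate oxidised − cell-mass equivalent = 3297 − 1.42 × 792.6 = 2171 kg O₂/d.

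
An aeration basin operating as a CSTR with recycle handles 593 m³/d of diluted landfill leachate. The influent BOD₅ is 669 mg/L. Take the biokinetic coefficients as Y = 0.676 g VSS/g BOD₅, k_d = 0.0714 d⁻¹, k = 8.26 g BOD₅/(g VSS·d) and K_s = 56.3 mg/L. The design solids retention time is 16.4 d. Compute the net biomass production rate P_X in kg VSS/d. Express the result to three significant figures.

P_X ≈ 123 kg VSS/d

For a completely mixed reactor with recycle the Lawrence–McCarty relation gives S = K_s·(1 + k_d·θ_c) / [θ_c·(Y·k − k_d) − 1] = 56.3 × (1 + 0.0714 × 16.4) / [16.4 × (0.676 × 8.26 − 0.0714) − 1] = 122.2 / 89.40 = 1.367 mg/L.
Correct the yield for decay: Y_obs = Y/(1 + k_d θ_c) = 0.676 / (1 + 0.0714 × 16.4) = 0.676 / 2.171 = 0.3114.
ΔS = 669 − 1.37 = 667.6 mg/L, so the substrate removal rate is 593 × 667.6/1000 = 395.9 kg BOD₅/d.
Biomass produced: P_X = Y_obs·Q·ΔS = 0.3114 × 395.9 ≈ 123.3 kg VSS/d.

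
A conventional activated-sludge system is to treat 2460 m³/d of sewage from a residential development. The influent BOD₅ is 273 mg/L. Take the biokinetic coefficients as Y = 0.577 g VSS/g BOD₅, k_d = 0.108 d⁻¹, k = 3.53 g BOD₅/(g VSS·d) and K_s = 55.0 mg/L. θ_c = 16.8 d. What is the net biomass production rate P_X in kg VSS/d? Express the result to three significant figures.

P_X ≈ 135 kg VSS/d

For a completely mixed reactor with recycle the Lawrence–McCarty relation gives S = K_s·(1 + k_d·θ_c) / [θ_c·(Y·k − k_d) − 1] = 55.0 × (1 + 0.108 × 16.8) / [16.8 × (0.577 × 3.53 − 0.108) − 1] = 154.8 / 31.40 = 4.929 mg/L.
Correct the yield for decay: Y_obs = Y/(1 + k_d θ_c) = 0.577 / (1 + 0.108 × 16.8) = 0.577 / 2.814 = 0.2050.
Q·(S₀ − S) = 2460 × (273 − 4.93) × 10⁻³ = 659.5 kg/d removed.
Net biomass production P_X = Y_obs × Q·(S₀ − S) = 0.2050 × 659.5 = 135.2 kg VSS/d.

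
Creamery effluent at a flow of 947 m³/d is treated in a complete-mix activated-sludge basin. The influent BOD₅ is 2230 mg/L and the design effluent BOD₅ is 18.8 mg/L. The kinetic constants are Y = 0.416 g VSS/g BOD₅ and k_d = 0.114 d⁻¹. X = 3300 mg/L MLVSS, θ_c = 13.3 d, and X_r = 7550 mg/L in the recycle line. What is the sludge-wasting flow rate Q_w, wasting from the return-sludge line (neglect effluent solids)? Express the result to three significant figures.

Q_w ≈ 45.9 m³/d

Steady-state biomass mass balance: V·X·(1 + k_d·θ_c) = Y·Q·(S₀ − S)·θ_c, so V = 0.416 × 947 × (2230 − 18.8) × 13.3 / [3300 × (1 + 0.114 × 13.3)] = 1.16×10^7 / 8303 = 1395 m³.
Q_w = (V·X)/(θ_c X_r) = 1395 × 3300 / (13.3 × 7550) = 45.85 m³/d.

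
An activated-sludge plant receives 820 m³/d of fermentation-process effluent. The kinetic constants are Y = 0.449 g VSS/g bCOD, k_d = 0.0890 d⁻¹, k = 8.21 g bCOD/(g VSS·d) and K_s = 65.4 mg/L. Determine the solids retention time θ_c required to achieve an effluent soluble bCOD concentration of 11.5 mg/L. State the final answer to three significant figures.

At the target effluent, Y k S/(K_s+S) = 0.449×8.21×11.5/76.90 = 0.5513 d⁻¹.
Then 1/θ_c = μ − k_d = 0.5513 − 0.0890 = 0.4623 d⁻¹, giving θ_c = 2.163 d.

θ_c ≈ 2.16 d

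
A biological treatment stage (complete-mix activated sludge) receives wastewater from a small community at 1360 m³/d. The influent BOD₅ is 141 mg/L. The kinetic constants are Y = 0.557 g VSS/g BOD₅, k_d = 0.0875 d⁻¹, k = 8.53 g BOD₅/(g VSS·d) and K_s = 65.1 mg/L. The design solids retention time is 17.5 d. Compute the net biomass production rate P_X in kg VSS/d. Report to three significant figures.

P_X ≈ 41.6 kg VSS/d

For a completely mixed reactor with recycle the Lawrence–McCarty relation gives S = K_s·(1 + k_d·θ_c) / [θ_c·(Y·k − k_d) − 1] = 65.1 × (1 + 0.0875 × 17.5) / [17.5 × (0.557 × 8.53 − 0.0875) − 1] = 164.8 / 80.61 = 2.044 mg/L.
Y_obs = Y / (1 + k_d θ_c) = 0.557 / (1 + 0.0875 × 17.5) = 0.557 / 2.531 = 0.2200.
Mass of BOD₅ removed per day: Q(S₀ − S) = 1360 × 139.0 g/m³ = 189.0 kg/d.
Net biomass production P_X = Y_obs × Q·(S₀ − S) = 0.2200 × 189.0 = 41.59 kg VSS/d.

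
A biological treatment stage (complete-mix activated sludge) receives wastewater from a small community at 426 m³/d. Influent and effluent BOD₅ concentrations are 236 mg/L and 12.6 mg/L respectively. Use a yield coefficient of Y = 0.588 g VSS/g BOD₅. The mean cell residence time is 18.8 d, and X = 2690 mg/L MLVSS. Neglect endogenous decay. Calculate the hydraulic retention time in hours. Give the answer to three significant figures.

With k_d = 0 the design equation reduces to V = Y Q (S₀−S) θ_c / X = 0.588 × 426 × (236 − 12.6) × 18.8 / 2690 = 391.1 m³.
Hydraulic retention time τ = V/Q = 391.1 / 426 = 0.9180 d = 22.03 h.

τ ≈ 22.0 h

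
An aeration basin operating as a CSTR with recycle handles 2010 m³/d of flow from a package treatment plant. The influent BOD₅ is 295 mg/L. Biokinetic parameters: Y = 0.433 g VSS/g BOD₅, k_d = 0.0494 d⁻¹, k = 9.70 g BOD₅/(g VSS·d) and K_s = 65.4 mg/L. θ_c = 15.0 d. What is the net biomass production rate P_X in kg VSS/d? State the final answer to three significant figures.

For a completely mixed reactor with recycle the Lawrence–McCarty relation gives S = K_s·(1 + k_d·θ_c) / [θ_c·(Y·k − k_d) − 1] = 65.4 × (1 + 0.0494 × 15.0) / [15.0 × (0.433 × 9.70 − 0.0494) − 1] = 113.9 / 61.26 = 1.859 mg/L.
The observed yield is Y_obs = Y/(1 + k_d·θ_c) = 0.433 / (1 + 0.0494 × 15.0) = 0.433 / 1.741 = 0.2487 g VSS per g BOD₅ removed.
Mass of BOD₅ removed per day: Q(S₀ − S) = 2010 × 293.1 g/m³ = 589.2 kg/d.
Biomass produced: P_X = Y_obs·Q·ΔS = 0.2487 × 589.2 ≈ 146.5 kg VSS/d.

P_X ≈ 147 kg VSS/d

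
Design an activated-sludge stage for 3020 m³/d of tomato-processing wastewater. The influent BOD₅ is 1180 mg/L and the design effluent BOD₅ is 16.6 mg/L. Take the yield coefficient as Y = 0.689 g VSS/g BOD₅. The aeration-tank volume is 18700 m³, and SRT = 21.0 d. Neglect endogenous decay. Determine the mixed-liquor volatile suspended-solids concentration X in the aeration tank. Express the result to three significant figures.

X ≈ 2720 mg/L

From V·X = Y·Q·(S₀ − S)·θ_c (decay neglected): X = 0.689 × 3020 × (1180 − 16.6) × 21.0 / 18700 = 2719 mg/L.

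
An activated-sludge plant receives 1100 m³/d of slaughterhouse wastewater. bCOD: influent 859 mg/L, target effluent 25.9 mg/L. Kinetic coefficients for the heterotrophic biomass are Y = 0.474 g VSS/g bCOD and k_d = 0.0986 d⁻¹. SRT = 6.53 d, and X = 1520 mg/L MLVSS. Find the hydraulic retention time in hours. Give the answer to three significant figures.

From the SRT design equation V = Y Q (S₀−S) θ_c / [X (1 + k_d θ_c)] = 0.474 × 1100 × (859 − 25.9) × 6.53 / [1520 × (1 + 0.0986 × 6.53)] = 2.84×10^6 / 2499 = 1135 m³.
HRT = V/Q = 1135 m³ / 1100 m³·d⁻¹ = 1.032 d × 24 = 24.77 h.

τ ≈ 24.8 h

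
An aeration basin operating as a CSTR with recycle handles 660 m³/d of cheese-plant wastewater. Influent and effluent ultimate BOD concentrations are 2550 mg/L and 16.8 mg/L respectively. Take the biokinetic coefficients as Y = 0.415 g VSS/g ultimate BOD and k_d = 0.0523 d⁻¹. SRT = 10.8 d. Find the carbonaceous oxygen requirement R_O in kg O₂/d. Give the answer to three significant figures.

R_O ≈ 1040 kg O₂/d

The observed yield is Y_obs = Y/(1 + k_d·θ_c) = 0.415 / (1 + 0.0523 × 10.8) = 0.415 / 1.565 = 0.2652 g VSS per g ultimate BOD removed.
Q·(S₀ − S) = 660 × (2550 − 16.8) × 10⁻³ = 1672 kg/d removed.
Biomass synthesised: P_X = Y_obs × 1672 = 443.4 kg VSS/d.
R_O = Q·ΔS − 1.42 P_X = 1672 − 629.6 = 1042 kg O₂/d.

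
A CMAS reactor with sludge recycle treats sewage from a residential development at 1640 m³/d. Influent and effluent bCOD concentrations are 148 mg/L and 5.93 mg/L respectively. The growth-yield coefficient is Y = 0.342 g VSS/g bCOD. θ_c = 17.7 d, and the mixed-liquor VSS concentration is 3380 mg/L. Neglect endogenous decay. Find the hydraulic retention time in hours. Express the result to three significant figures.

τ ≈ 6.11 h

With k_d = 0 the design equation reduces to V = Y Q (S₀−S) θ_c / X = 0.342 × 1640 × (148 − 5.93) × 17.7 / 3380 = 417.3 m³.
HRT = V/Q = 417.3 m³ / 1640 m³·d⁻¹ = 0.2544 d × 24 = 6.107 h.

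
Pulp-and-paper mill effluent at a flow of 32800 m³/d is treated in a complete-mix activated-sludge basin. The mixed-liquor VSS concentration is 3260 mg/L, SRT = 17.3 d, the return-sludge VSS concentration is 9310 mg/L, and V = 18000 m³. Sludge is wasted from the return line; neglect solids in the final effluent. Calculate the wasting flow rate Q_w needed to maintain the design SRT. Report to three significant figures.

Q_w ≈ 364 m³/d

Q_w = (V·X)/(θ_c X_r) = 18000 × 3260 / (17.3 × 9310) = 364.3 m³/d.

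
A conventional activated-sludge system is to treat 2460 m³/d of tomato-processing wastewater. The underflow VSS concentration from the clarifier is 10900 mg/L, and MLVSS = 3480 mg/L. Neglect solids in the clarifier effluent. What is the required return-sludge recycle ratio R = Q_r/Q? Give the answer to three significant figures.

Mass balance around the secondary clarifier (neglecting effluent solids): R = X / (X_r − X) = 3480 / (10900 − 3480) = 0.4690.

R ≈ 0.469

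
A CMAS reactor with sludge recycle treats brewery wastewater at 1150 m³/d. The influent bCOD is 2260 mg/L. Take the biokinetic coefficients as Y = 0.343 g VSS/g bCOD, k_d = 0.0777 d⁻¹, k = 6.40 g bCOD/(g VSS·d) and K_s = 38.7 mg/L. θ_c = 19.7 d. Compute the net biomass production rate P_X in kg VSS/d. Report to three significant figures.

P_X ≈ 352 kg VSS/d

For a completely mixed reactor with recycle the Lawrence–McCarty relation gives S = K_s·(1 + k_d·θ_c) / [θ_c·(Y·k − k_d) − 1] = 38.7 × (1 + 0.0777 × 19.7) / [19.7 × (0.343 × 6.40 − 0.0777) − 1] = 97.94 / 40.71 = 2.405 mg/L.
The observed yield is Y_obs = Y/(1 + k_d·θ_c) = 0.343 / (1 + 0.0777 × 19.7) = 0.343 / 2.531 = 0.1355 g VSS per g bCOD removed.
Substrate removed = Q·(S₀ − S) = 1150 m³/d × (2260 − 2.41) g/m³ = 2.6×10^6 g/d = 2596 kg/d.
Net biomass production P_X = Y_obs × Q·(S₀ − S) = 0.1355 × 2596 = 351.9 kg VSS/d.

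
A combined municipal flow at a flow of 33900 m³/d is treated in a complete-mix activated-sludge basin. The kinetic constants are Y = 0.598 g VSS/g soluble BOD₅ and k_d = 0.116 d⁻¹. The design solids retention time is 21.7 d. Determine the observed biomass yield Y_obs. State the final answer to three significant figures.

Y_obs ≈ 0.170 g VSS/g soluble BOD₅

Correct the yield for decay: Y_obs = Y/(1 + k_d θ_c) = 0.598 / (1 + 0.116 × 21.7) = 0.598 / 3.517 = 0.1700.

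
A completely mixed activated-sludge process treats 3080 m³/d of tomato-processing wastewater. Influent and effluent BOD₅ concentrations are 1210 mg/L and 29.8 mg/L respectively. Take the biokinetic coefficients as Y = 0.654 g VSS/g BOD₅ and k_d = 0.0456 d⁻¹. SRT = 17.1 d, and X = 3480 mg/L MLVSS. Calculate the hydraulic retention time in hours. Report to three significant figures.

τ ≈ 51.1 h

Steady-state biomass mass balance: V·X·(1 + k_d·θ_c) = Y·Q·(S₀ − S)·θ_c, so V = 0.654 × 3080 × (1210 − 29.8) × 17.1 / [3480 × (1 + 0.0456 × 17.1)] = 4.07×10^7 / 6194 = 6564 m³.
τ = V/Q = 6564/3080 = 2.131 d, or 51.14 h.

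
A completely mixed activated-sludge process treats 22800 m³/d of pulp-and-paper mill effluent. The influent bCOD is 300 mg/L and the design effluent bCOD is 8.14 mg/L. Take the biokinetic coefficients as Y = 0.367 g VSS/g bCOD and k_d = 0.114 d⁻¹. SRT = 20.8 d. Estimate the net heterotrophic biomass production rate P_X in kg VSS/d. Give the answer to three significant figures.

Correct the yield for decay: Y_obs = Y/(1 + k_d θ_c) = 0.367 / (1 + 0.114 × 20.8) = 0.367 / 3.371 = 0.1089.
Substrate removed = Q·(S₀ − S) = 22800 m³/d × (300 − 8.14) g/m³ = 6.65×10^6 g/d = 6654 kg/d.
P_X = Y_obs · Q(S₀ − S) = 0.1089 × 6654 = 724.4 kg VSS/d.

P_X ≈ 724 kg VSS/d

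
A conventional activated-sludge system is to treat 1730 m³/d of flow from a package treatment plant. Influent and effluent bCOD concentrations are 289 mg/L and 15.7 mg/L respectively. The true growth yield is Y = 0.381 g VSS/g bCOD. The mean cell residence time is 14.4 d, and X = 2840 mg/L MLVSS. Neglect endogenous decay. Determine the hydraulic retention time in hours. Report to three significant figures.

Biomass mass balance (decay neglected): V·X = Y·Q·(S₀ − S)·θ_c, so V = 0.381 × 1730 × (289 − 15.7) × 14.4 / 2840 = 913.4 m³.
HRT = V/Q = 913.4 m³ / 1730 m³·d⁻¹ = 0.5280 d × 24 = 12.67 h.

τ ≈ 12.7 h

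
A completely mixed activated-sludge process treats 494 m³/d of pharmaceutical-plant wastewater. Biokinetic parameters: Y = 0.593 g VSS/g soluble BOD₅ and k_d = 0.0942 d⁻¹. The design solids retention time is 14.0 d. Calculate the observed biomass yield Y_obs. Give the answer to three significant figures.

Correct the yield for decay: Y_obs = Y/(1 + k_d θ_c) = 0.593 / (1 + 0.0942 × 14.0) = 0.593 / 2.319 = 0.2557.

Y_obs ≈ 0.256 g VSS/g soluble BOD₅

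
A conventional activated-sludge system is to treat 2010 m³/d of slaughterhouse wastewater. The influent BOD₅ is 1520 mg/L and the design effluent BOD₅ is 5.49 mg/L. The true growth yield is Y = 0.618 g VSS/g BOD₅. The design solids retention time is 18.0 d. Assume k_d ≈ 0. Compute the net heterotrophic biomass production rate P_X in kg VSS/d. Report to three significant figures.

P_X ≈ 1880 kg VSS/d

Since k_d ≈ 0, Y_obs = Y = 0.618 g VSS/g BOD₅.
Q·(S₀ − S) = 2010 × (1520 − 5.49) × 10⁻³ = 3044 kg/d removed.
So the net sludge growth is P_X = 0.6180 × 3044 = 1881 kg VSS/d.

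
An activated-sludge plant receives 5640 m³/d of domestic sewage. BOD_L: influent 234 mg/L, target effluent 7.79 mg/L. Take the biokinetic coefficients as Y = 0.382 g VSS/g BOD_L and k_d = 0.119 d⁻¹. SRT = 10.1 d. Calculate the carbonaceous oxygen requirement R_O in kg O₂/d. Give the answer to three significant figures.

Y_obs = Y / (1 + k_d θ_c) = 0.382 / (1 + 0.119 × 10.1) = 0.382 / 2.202 = 0.1735.
Substrate removed = Q·(S₀ − S) = 5640 m³/d × (234 − 7.79) g/m³ = 1.28×10^6 g/d = 1276 kg/d.
Net sludge production P_X = 0.1735 × 1276 = 221.3 kg VSS/d.
R_O = Q·ΔS − 1.42 P_X = 1276 − 314.3 = 961.5 kg O₂/d.

R_O ≈ 962 kg O₂/d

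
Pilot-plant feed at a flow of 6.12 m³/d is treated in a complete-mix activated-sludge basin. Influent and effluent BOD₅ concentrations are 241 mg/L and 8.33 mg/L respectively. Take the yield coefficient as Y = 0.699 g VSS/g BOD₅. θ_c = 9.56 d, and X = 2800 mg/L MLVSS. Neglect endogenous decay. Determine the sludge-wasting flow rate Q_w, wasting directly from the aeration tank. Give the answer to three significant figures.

Q_w ≈ 0.355 m³/d

V·X = Y·Q·ΔS·θ_c gives V = 0.699 × 6.12 × (241 − 8.33) × 9.56 / 2800 = 3.398 m³.
With mixed-liquor wasting, θ_c = V/Q_w, so Q_w = V/θ_c = 3.398/9.56 = 0.3555 m³/d.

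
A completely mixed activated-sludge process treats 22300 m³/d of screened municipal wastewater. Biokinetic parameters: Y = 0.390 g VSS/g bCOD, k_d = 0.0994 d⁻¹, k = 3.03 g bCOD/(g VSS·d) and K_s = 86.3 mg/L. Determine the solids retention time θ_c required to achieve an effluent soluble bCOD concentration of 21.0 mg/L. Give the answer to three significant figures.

θ_c ≈ 7.58 d

From 1/θ_c = Y·k·S/(K_s + S) − k_d: Y·k·S/(K_s+S) = 0.390 × 3.03 × 21.0 / (86.3 + 21.0) = 0.2313 d⁻¹.
1/θ_c = 0.2313 − 0.0994 = 0.1319 d⁻¹, so θ_c = 7.583 d.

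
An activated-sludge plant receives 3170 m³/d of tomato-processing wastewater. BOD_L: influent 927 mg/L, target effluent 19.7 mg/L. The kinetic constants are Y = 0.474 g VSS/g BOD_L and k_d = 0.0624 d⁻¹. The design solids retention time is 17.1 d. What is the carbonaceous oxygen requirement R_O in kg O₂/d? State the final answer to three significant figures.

Correct the yield for decay: Y_obs = Y/(1 + k_d θ_c) = 0.474 / (1 + 0.0624 × 17.1) = 0.474 / 2.067 = 0.2293.
Substrate removed = Q·(S₀ − S) = 3170 m³/d × (927 − 19.7) g/m³ = 2.88×10^6 g/d = 2876 kg/d.
P_X = Y_obs·Q·(S₀ − S) = 0.2293 × 2876 = 659.5 kg VSS/d.
Carbonaceous O₂ demand = substrate oxidised − cell-mass equivalent = 2876 − 1.42 × 659.5 = 1940 kg O₂/d.

R_O ≈ 1940 kg O₂/d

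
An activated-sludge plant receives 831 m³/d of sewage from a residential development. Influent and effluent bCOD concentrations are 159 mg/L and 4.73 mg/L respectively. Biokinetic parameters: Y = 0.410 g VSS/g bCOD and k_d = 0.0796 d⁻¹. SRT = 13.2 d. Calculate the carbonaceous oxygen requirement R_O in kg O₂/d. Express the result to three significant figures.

R_O ≈ 91.8 kg O₂/d

Y_obs = Y / (1 + k_d θ_c) = 0.410 / (1 + 0.0796 × 13.2) = 0.410 / 2.051 = 0.1999.
Substrate removed = Q·(S₀ − S) = 831 m³/d × (159 − 4.73) g/m³ = 1.28×10^5 g/d = 128.2 kg/d.
Net sludge production P_X = 0.1999 × 128.2 = 25.63 kg VSS/d.
R_O = Q·(S₀ − S) − 1.42·P_X = 128.2 − 1.42 × 25.63 = 91.80 kg O₂/d.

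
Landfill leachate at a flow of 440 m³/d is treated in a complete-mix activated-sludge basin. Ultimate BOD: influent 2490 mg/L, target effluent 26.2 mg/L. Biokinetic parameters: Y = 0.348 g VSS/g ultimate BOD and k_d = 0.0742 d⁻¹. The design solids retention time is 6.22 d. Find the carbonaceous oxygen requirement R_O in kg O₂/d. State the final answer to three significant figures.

R_O ≈ 718 kg O₂/d

Y_obs = Y / (1 + k_d θ_c) = 0.348 / (1 + 0.0742 × 6.22) = 0.348 / 1.462 = 0.2381.
Substrate removed = Q·(S₀ − S) = 440 m³/d × (2490 − 26.2) g/m³ = 1.08×10^6 g/d = 1084 kg/d.
P_X = Y_obs·Q·(S₀ − S) = 0.2381 × 1084 = 258.1 kg VSS/d.
R_O = Q·(S₀ − S) − 1.42·P_X = 1084 − 1.42 × 258.1 = 717.5 kg O₂/d.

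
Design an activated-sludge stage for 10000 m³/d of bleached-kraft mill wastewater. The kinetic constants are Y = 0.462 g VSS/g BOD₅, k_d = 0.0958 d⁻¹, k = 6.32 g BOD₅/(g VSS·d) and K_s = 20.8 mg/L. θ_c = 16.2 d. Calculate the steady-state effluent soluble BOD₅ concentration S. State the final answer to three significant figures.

S ≈ 1.19 mg/L

From the Monod/SRT balance for a CMAS, S = K_s·(1+k_d θ_c)/[θ_c·(Y k − k_d) − 1] = 20.8 × (1 + 0.0958 × 16.2) / [16.2 × (0.462 × 6.32 − 0.0958) − 1] = 53.08 / 44.75 = 1.186 mg/L.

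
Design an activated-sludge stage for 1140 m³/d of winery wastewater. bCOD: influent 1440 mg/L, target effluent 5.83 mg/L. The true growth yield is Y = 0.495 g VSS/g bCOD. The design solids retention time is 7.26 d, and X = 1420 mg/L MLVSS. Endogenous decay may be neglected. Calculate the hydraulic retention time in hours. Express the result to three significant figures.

V·X = Y·Q·ΔS·θ_c gives V = 0.495 × 1140 × (1440 − 5.83) × 7.26 / 1420 = 4138 m³.
Hydraulic retention time τ = V/Q = 4138 / 1140 = 3.630 d = 87.11 h.

τ ≈ 87.1 h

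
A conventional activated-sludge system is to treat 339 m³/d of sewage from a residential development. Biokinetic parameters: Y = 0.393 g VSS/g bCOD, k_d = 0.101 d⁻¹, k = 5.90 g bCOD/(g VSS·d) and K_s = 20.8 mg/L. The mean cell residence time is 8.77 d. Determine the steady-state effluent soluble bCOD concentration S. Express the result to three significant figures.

S ≈ 2.13 mg/L

Effluent substrate depends only on kinetics and SRT: S = K_s(1 + k_d θ_c) / [θ_c(Yk − k_d) − 1] = 20.8 × (1 + 0.101 × 8.77) / [8.77 × (0.393 × 5.90 − 0.101) − 1] = 39.22 / 18.45 = 2.126 mg/L.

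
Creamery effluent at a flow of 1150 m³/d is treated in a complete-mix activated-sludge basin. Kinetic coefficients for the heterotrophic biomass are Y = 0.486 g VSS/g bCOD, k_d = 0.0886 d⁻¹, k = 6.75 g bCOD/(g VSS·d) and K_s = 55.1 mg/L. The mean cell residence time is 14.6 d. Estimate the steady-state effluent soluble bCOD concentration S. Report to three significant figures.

Effluent substrate depends only on kinetics and SRT: S = K_s(1 + k_d θ_c) / [θ_c(Yk − k_d) − 1] = 55.1 × (1 + 0.0886 × 14.6) / [14.6 × (0.486 × 6.75 − 0.0886) − 1] = 126.4 / 45.60 = 2.771 mg/L.

S ≈ 2.77 mg/L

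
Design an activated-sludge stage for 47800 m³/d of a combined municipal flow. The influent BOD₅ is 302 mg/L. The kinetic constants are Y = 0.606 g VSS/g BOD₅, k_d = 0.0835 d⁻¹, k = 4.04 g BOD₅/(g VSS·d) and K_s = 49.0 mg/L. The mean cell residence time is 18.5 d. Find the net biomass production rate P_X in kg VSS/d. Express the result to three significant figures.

From the Monod/SRT balance for a CMAS, S = K_s·(1+k_d θ_c)/[θ_c·(Y k − k_d) − 1] = 49.0 × (1 + 0.0835 × 18.5) / [18.5 × (0.606 × 4.04 − 0.0835) − 1] = 124.7 / 42.75 = 2.917 mg/L.
The observed yield is Y_obs = Y/(1 + k_d·θ_c) = 0.606 / (1 + 0.0835 × 18.5) = 0.606 / 2.545 = 0.2381 g VSS per g BOD₅ removed.
Q·(S₀ − S) = 47800 × (302 − 2.92) × 10⁻³ = 14296 kg/d removed.
Biomass produced: P_X = Y_obs·Q·ΔS = 0.2381 × 14296 ≈ 3404 kg VSS/d.

P_X ≈ 3400 kg VSS/d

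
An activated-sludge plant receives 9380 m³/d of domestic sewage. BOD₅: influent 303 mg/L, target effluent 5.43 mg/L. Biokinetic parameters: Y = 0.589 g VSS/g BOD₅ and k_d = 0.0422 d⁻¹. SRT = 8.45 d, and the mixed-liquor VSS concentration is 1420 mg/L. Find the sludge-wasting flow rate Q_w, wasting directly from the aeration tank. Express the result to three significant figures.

Q_w ≈ 853 m³/d

Steady-state biomass mass balance: V·X·(1 + k_d·θ_c) = Y·Q·(S₀ − S)·θ_c, so V = 0.589 × 9380 × (303 − 5.43) × 8.45 / [1420 × (1 + 0.0422 × 8.45)] = 1.39×10^7 / 1926 = 7212 m³.
With mixed-liquor wasting, θ_c = V/Q_w, so Q_w = V/θ_c = 7212/8.45 = 853.4 m³/d.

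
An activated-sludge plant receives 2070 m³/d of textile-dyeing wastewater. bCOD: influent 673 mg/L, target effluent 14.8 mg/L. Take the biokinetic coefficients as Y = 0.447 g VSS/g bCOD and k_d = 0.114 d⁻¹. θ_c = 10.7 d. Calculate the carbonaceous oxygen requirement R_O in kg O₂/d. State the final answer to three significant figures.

R_O ≈ 973 kg O₂/d

Correct the yield for decay: Y_obs = Y/(1 + k_d θ_c) = 0.447 / (1 + 0.114 × 10.7) = 0.447 / 2.220 = 0.2014.
Substrate removed = Q·(S₀ − S) = 2070 m³/d × (673 − 14.8) g/m³ = 1.36×10^6 g/d = 1362 kg/d.
P_X = Y_obs·Q·(S₀ − S) = 0.2014 × 1362 = 274.4 kg VSS/d.
Carbonaceous O₂ demand = substrate oxidised − cell-mass equivalent = 1362 − 1.42 × 274.4 = 972.9 kg O₂/d.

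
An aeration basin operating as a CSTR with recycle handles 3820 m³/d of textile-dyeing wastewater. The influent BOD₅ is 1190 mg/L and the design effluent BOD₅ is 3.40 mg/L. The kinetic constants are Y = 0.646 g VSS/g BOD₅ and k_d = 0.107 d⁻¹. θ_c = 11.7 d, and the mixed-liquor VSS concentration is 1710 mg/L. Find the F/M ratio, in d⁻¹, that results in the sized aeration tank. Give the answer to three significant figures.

Rearranging the biomass balance for a CMAS with decay, V = Y·Q·ΔS·θ_c / [X·(1+k_d θ_c)] = 0.646 × 3820 × (1190 − 3.40) × 11.7 / [1710 × (1 + 0.107 × 11.7)] = 3.43×10^7 / 3851 = 8897 m³.
F/M = Q·S₀ / (V·X) = 3820 × 1190 / (8897 × 1710) = 0.2988 g BOD₅·(g VSS·d)⁻¹.

F/M ≈ 0.299 d⁻¹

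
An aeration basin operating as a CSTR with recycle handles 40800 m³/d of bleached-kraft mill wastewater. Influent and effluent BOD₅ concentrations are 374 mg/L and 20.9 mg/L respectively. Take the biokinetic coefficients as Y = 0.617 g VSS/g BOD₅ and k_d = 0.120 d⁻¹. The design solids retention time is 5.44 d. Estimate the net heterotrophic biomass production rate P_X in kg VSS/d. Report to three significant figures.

P_X ≈ 5380 kg VSS/d

Y_obs = Y / (1 + k_d θ_c) = 0.617 / (1 + 0.120 × 5.44) = 0.617 / 1.653 = 0.3733.
Q·(S₀ − S) = 40800 × (374 − 20.9) × 10⁻³ = 14406 kg/d removed.
Net biomass production P_X = Y_obs × Q·(S₀ − S) = 0.3733 × 14406 = 5378 kg VSS/d.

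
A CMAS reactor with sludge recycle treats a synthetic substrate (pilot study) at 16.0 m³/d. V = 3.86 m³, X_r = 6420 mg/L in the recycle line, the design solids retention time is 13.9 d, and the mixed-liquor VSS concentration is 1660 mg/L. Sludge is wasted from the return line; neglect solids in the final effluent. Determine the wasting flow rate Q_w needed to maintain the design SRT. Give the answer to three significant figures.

Q_w = (V·X)/(θ_c X_r) = 3.860 × 1660 / (13.9 × 6420) = 0.07180 m³/d.

Q_w ≈ 0.0718 m³/d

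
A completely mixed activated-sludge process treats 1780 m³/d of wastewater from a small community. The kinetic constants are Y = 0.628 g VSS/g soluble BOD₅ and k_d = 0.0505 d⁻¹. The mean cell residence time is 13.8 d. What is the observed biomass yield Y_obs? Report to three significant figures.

Correct the yield for decay: Y_obs = Y/(1 + k_d θ_c) = 0.628 / (1 + 0.0505 × 13.8) = 0.628 / 1.697 = 0.3701.

Y_obs ≈ 0.370 g VSS/g soluble BOD₅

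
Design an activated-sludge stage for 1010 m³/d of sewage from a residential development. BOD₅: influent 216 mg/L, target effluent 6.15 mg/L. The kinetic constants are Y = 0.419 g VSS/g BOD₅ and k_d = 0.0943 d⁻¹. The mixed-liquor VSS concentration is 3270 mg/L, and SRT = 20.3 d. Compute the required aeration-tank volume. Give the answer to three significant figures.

V ≈ 189 m³

Rearranging the biomass balance for a CMAS with decay, V = Y·Q·ΔS·θ_c / [X·(1+k_d θ_c)] = 0.419 × 1010 × (216 − 6.15) × 20.3 / [3270 × (1 + 0.0943 × 20.3)] = 1.8×10^6 / 9530 = 189.2 m³.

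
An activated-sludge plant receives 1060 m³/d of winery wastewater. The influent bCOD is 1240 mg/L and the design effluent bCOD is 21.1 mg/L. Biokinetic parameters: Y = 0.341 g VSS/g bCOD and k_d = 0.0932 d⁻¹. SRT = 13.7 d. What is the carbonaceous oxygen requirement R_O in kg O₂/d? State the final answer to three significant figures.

Correct the yield for decay: Y_obs = Y/(1 + k_d θ_c) = 0.341 / (1 + 0.0932 × 13.7) = 0.341 / 2.277 = 0.1498.
ΔS = 1240 − 21.1 = 1219 mg/L, so the substrate removal rate is 1060 × 1219/1000 = 1292 kg bCOD/d.
Biomass synthesised: P_X = Y_obs × 1292 = 193.5 kg VSS/d.
R_O = Q·ΔS − 1.42 P_X = 1292 − 274.8 = 1017 kg O₂/d.

R_O ≈ 1020 kg O₂/d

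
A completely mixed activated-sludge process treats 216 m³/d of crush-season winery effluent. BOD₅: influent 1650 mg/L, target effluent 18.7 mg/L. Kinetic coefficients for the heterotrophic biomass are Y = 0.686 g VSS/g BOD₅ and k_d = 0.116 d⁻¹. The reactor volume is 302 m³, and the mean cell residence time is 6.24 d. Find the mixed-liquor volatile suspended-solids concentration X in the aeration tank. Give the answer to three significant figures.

From V·X·(1 + k_d·θ_c) = Y·Q·(S₀ − S)·θ_c: X = 0.686 × 216 × (1650 − 18.7) × 6.24 / [302 × (1 + 0.116 × 6.24)] = 2897 mg/L.

X ≈ 2900 mg/L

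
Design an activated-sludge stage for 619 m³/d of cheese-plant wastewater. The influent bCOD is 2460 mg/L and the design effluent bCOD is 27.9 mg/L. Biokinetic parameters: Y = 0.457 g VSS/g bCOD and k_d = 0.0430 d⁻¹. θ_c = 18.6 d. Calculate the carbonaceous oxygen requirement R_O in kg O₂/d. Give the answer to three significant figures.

R_O ≈ 963 kg O₂/d

Observed yield with endogenous decay: Y_obs = Y / (1 + k_d·θ_c) = 0.457 / (1 + 0.0430 × 18.6) = 0.457 / 1.800 = 0.2539 g VSS/g bCOD.
Q·(S₀ − S) = 619 × (2460 − 27.9) × 10⁻³ = 1505 kg/d removed.
P_X = Y_obs·Q·(S₀ − S) = 0.2539 × 1505 = 382.3 kg VSS/d.
R_O = Q·(S₀ − S) − 1.42·P_X = 1505 − 1.42 × 382.3 = 962.7 kg O₂/d.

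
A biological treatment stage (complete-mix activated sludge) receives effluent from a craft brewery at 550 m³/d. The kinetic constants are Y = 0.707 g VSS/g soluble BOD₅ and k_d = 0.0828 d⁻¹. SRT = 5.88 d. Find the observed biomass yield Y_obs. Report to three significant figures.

The observed yield is Y_obs = Y/(1 + k_d·θ_c) = 0.707 / (1 + 0.0828 × 5.88) = 0.707 / 1.487 = 0.4755 g VSS per g soluble BOD₅ removed.

Y_obs ≈ 0.475 g VSS/g soluble BOD₅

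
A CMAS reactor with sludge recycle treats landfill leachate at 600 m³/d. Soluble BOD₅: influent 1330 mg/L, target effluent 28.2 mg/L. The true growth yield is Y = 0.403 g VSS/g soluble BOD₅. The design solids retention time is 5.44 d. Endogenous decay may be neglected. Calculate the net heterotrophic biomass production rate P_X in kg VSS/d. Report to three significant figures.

P_X ≈ 315 kg VSS/d

Since k_d ≈ 0, Y_obs = Y = 0.403 g VSS/g soluble BOD₅.
Substrate removed = Q·(S₀ − S) = 600 m³/d × (1330 − 28.2) g/m³ = 7.81×10^5 g/d = 781.1 kg/d.
P_X = Y_obs · Q(S₀ − S) = 0.4030 × 781.1 = 314.8 kg VSS/d.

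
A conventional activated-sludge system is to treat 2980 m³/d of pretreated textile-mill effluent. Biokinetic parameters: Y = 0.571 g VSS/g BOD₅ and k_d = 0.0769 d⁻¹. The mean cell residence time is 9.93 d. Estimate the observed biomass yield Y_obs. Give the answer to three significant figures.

Y_obs ≈ 0.324 g VSS/g BOD₅

Observed yield with endogenous decay: Y_obs = Y / (1 + k_d·θ_c) = 0.571 / (1 + 0.0769 × 9.93) = 0.571 / 1.764 = 0.3238 g VSS/g BOD₅.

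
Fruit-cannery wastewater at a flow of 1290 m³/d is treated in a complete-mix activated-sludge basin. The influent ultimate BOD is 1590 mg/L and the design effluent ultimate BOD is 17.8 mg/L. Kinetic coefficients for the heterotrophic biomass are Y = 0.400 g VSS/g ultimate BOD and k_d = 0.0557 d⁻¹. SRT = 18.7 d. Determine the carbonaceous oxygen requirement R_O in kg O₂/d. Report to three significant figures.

Correct the yield for decay: Y_obs = Y/(1 + k_d θ_c) = 0.400 / (1 + 0.0557 × 18.7) = 0.400 / 2.042 = 0.1959.
Substrate removed = Q·(S₀ − S) = 1290 m³/d × (1590 − 17.8) g/m³ = 2.03×10^6 g/d = 2028 kg/d.
P_X = Y_obs·Q·(S₀ − S) = 0.1959 × 2028 = 397.4 kg VSS/d.
R_O = Q·(S₀ − S) − 1.42·P_X = 2028 − 1.42 × 397.4 = 1464 kg O₂/d.

R_O ≈ 1460 kg O₂/d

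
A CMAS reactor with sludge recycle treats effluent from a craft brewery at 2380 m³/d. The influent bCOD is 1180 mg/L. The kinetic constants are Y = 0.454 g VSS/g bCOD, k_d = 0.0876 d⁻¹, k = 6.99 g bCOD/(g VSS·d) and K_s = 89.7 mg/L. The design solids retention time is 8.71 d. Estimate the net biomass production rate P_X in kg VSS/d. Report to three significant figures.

Effluent substrate depends only on kinetics and SRT: S = K_s(1 + k_d θ_c) / [θ_c(Yk − k_d) − 1] = 89.7 × (1 + 0.0876 × 8.71) / [8.71 × (0.454 × 6.99 − 0.0876) − 1] = 158.1 / 25.88 = 6.111 mg/L.
The observed yield is Y_obs = Y/(1 + k_d·θ_c) = 0.454 / (1 + 0.0876 × 8.71) = 0.454 / 1.763 = 0.2575 g VSS per g bCOD removed.
ΔS = 1180 − 6.11 = 1174 mg/L, so the substrate removal rate is 2380 × 1174/1000 = 2794 kg bCOD/d.
Biomass produced: P_X = Y_obs·Q·ΔS = 0.2575 × 2794 ≈ 719.5 kg VSS/d.

P_X ≈ 719 kg VSS/d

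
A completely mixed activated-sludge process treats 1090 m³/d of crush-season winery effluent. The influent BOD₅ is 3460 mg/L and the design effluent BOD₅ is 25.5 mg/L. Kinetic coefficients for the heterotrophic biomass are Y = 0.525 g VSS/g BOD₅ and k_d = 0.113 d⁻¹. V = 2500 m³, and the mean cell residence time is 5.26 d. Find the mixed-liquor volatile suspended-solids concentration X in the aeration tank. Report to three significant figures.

Solving the biomass balance for X: X = Y Q (S₀−S) θ_c / [V (1+k_d θ_c)] = 0.525 × 1090 × (3460 − 25.5) × 5.26 / [2500 × (1 + 0.113 × 5.26)] = 2594 mg/L.

X ≈ 2590 mg/L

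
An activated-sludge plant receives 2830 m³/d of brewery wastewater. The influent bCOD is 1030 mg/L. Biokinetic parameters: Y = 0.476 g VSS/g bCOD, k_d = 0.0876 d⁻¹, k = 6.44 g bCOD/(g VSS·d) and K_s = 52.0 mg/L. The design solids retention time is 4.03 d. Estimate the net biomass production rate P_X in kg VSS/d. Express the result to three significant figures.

Effluent substrate depends only on kinetics and SRT: S = K_s(1 + k_d θ_c) / [θ_c(Yk − k_d) − 1] = 52.0 × (1 + 0.0876 × 4.03) / [4.03 × (0.476 × 6.44 − 0.0876) − 1] = 70.36 / 11.00 = 6.396 mg/L.
The observed yield is Y_obs = Y/(1 + k_d·θ_c) = 0.476 / (1 + 0.0876 × 4.03) = 0.476 / 1.353 = 0.3518 g VSS per g bCOD removed.
Q·(S₀ − S) = 2830 × (1030 − 6.40) × 10⁻³ = 2897 kg/d removed.
Biomass produced: P_X = Y_obs·Q·ΔS = 0.3518 × 2897 ≈ 1019 kg VSS/d.

P_X ≈ 1020 kg VSS/d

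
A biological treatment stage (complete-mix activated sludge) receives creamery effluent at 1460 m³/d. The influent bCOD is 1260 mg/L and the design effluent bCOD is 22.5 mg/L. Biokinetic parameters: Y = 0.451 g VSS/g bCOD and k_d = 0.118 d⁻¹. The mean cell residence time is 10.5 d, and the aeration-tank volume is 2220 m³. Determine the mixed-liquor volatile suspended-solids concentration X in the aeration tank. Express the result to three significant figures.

X ≈ 1720 mg/L

X = Y·Q·ΔS·θ_c / [V·(1 + k_d θ_c)] = 0.451 × 1460 × (1260 − 22.5) × 10.5 / [2220 × (1 + 0.118 × 10.5)] = 1721 mg/L.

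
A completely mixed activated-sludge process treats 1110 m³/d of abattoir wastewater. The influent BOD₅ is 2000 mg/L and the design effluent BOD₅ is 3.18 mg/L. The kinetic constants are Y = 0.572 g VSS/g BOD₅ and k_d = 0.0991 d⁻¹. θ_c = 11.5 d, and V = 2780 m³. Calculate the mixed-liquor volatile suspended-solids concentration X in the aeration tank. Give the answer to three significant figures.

X ≈ 2450 mg/L

Solving the biomass balance for X: X = Y Q (S₀−S) θ_c / [V (1+k_d θ_c)] = 0.572 × 1110 × (2000 − 3.18) × 11.5 / [2780 × (1 + 0.0991 × 11.5)] = 2451 mg/L.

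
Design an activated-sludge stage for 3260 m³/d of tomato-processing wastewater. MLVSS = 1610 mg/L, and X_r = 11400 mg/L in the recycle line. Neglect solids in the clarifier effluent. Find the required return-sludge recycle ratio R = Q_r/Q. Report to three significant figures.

Solids balance on the clarifier gives (1+R)X = R·X_r, so R = X/(X_r − X) = 1610 / (11400 − 1610) = 0.1645.

R ≈ 0.164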